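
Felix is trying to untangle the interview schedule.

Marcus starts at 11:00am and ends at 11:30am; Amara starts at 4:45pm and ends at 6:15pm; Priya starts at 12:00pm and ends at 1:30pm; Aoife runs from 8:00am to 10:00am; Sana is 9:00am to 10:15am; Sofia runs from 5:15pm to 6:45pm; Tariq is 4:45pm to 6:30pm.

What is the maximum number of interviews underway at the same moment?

3

Sweep the timeline, counting +1 at each start and −1 at each end (ends before starts at a tie):
8:00am start Aoife → 1
9:00am start Sana → 2
10:00am end Aoife → 1
10:15am end Sana → 0
11:00am start Marcus → 1
11:30am end Marcus → 0
12:00pm start Priya → 1
1:30pm end Priya → 0
4:45pm start Amara → 1
4:45pm start Tariq → 2
5:15pm start Sofia → 3
6:15pm end Amara → 2
6:30pm end Tariq → 1
6:45pm end Sofia → 0
Peak is 3, at 5:15pm (Amara, Sofia, Tariq).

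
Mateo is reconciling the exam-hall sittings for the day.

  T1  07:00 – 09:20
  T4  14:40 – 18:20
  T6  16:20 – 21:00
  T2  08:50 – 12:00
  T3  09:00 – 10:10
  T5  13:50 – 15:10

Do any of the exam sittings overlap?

Yes

Sorted by start: T1, T2, T3, T5, T4, T6.
T2 starts before T1 ends → T1 and T2 overlap.
That's a conflict, so the schedule is not conflict-free.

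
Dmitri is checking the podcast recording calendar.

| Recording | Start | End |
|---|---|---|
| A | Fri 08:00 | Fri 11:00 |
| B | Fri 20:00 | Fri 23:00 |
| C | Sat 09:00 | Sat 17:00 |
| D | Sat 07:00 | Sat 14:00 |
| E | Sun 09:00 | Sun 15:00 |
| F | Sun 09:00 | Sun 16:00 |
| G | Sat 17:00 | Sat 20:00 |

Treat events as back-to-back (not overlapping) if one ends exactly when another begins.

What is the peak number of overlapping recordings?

Sort all start/end points and keep a running count:
Fri 08:00 start A → 1
Fri 11:00 end A → 0
Fri 20:00 start B → 1
Fri 23:00 end B → 0
Sat 07:00 start D → 1
Sat 09:00 start C → 2
Sat 14:00 end D → 1
Sat 17:00 end C → 0
Sat 17:00 start G → 1
Sat 20:00 end G → 0
Sun 09:00 start E → 1
Sun 09:00 start F → 2
Sun 15:00 end E → 1
Sun 16:00 end F → 0
Peak is 2, at Sat 09:00 (C, D).

2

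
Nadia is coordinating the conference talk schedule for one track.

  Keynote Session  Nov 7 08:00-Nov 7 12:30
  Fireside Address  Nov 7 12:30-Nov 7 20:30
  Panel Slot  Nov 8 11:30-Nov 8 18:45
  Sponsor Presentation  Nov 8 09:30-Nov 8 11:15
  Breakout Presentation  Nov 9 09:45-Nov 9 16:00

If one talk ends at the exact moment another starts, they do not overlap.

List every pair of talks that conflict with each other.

none

Two intervals overlap when each starts before the other ends.
Sorted by start: Keynote Session, Fireside Address, Sponsor Presentation, Panel Slot, Breakout Presentation.
Fireside Address starts exactly when Keynote Session ends (back-to-back, no overlap), so nothing later overlaps Keynote Session either.
Sponsor Presentation starts after Fireside Address ends, so nothing later overlaps Fireside Address either.
Panel Slot starts after Sponsor Presentation ends, so nothing later overlaps Sponsor Presentation either.
Breakout Presentation starts after Panel Slot ends.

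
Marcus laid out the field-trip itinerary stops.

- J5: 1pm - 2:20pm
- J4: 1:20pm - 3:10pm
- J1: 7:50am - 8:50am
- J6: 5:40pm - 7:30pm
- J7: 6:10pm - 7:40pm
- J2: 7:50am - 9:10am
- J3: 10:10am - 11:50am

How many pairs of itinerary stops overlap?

Two intervals overlap when each starts before the other ends.
Sorted by start: J1, J2, J3, J5, J4, J6, J7.
J2 starts before J1 ends → J1 and J2 overlap.
J3 starts after J1 ends, so J1 has no further overlaps.
J3 starts after J2 ends, so J2 has no further overlaps.
J5 starts after J3 ends, so J3 has no further overlaps.
J4 starts before J5 ends → J5 and J4 overlap.
J6 starts after J5 ends, so J5 has no further overlaps.
J6 starts after J4 ends, so J4 has no further overlaps.
J7 starts before J6 ends → J6 and J7 overlap.
Overlapping pairs: J1 & J2, J4 & J5, J6 & J7 — 3 in total.

3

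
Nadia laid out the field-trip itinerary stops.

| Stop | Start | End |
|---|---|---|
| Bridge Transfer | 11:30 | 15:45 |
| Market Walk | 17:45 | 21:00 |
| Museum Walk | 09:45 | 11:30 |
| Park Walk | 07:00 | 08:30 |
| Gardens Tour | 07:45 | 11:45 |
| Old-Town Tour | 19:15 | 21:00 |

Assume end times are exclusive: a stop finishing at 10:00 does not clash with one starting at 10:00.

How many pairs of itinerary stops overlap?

Sorted by start: Park Walk, Gardens Tour, Museum Walk, Bridge Transfer, Market Walk, Old-Town Tour.
Gardens Tour starts before Park Walk ends → Park Walk and Gardens Tour overlap.
Museum Walk starts after Park Walk ends, so Park Walk has no further overlaps.
Museum Walk starts before Gardens Tour ends → Gardens Tour and Museum Walk overlap.
Bridge Transfer starts before Gardens Tour ends → Gardens Tour and Bridge Transfer overlap.
Market Walk starts after Gardens Tour ends, so Gardens Tour has no further overlaps.
Bridge Transfer starts exactly when Museum Walk ends (back-to-back, no overlap), so Museum Walk has no further overlaps.
Market Walk starts after Bridge Transfer ends, so Bridge Transfer has no further overlaps.
Old-Town Tour starts before Market Walk ends → Market Walk and Old-Town Tour overlap.
Overlapping pairs: Bridge Transfer & Gardens Tour, Gardens Tour & Museum Walk, Gardens Tour & Park Walk, Market Walk & Old-Town Tour — 4 in total.

4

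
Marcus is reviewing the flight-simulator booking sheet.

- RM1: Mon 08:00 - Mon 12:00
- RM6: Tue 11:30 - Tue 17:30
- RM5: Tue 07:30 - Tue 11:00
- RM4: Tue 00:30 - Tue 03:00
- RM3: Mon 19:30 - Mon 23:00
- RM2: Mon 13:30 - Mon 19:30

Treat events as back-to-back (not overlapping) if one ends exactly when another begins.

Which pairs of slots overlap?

none

Sorted by start: RM1, RM2, RM3, RM4, RM5, RM6.
RM2 starts after RM1 ends — done with RM1.
RM3 starts exactly when RM2 ends (back-to-back, no overlap) — done with RM2.
RM4 starts after RM3 ends — done with RM3.
RM5 starts after RM4 ends — done with RM4.
RM6 starts after RM5 ends.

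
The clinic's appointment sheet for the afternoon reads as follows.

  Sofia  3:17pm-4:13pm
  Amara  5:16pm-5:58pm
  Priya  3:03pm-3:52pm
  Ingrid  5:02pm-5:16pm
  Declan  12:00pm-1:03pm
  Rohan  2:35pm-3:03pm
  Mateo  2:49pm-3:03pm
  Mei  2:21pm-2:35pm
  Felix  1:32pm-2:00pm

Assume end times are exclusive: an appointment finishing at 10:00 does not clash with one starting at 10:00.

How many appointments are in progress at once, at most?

2

Walk through starts and ends in time order (an end at T is processed before a start at T):
12:00pm start Declan → 1
1:03pm end Declan → 0
1:32pm start Felix → 1
2:00pm end Felix → 0
2:21pm start Mei → 1
2:35pm end Mei → 0
2:35pm start Rohan → 1
2:49pm start Mateo → 2
3:03pm end Mateo → 1
3:03pm end Rohan → 0
3:03pm start Priya → 1
3:17pm start Sofia → 2
3:52pm end Priya → 1
4:13pm end Sofia → 0
5:02pm start Ingrid → 1
5:16pm end Ingrid → 0
5:16pm start Amara → 1
5:58pm end Amara → 0
Peak is 2, at 2:49pm (Mateo, Rohan).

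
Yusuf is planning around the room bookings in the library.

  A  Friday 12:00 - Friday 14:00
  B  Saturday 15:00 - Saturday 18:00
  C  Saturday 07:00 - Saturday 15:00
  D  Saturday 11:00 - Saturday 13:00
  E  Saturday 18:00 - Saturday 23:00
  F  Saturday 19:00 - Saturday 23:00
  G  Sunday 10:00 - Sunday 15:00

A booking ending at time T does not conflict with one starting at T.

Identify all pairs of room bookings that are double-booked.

C & D, E & F

Check each pair: they overlap iff neither finishes before the other starts.
Sorted by start: A, C, D, B, E, F, G.
C starts after A ends, so A has no further overlaps.
D starts before C ends → C and D overlap.
B starts exactly when C ends (back-to-back, no overlap), so C has no further overlaps.
B starts after D ends, so D has no further overlaps.
E starts exactly when B ends (back-to-back, no overlap), so B has no further overlaps.
F starts before E ends → E and F overlap.
G starts after E ends.
G starts after F ends.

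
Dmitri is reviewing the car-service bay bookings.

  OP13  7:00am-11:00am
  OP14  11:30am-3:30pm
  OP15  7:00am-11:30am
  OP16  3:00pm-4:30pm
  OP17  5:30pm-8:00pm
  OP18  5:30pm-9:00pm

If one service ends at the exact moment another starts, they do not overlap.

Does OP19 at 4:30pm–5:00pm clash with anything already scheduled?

OP13: ends 11:00am at or before OP19 starts 4:30pm → clear.
OP15: ends 11:30am at or before OP19 starts 4:30pm → clear.
OP14: ends 3:30pm at or before OP19 starts 4:30pm → clear.
OP16: ends 4:30pm at or before OP19 starts 4:30pm → clear.
OP17: starts 5:30pm at or after OP19 ends 5:00pm → clear.
OP18: starts 5:30pm at or after OP19 ends 5:00pm → clear.

No — it doesn't clash with anything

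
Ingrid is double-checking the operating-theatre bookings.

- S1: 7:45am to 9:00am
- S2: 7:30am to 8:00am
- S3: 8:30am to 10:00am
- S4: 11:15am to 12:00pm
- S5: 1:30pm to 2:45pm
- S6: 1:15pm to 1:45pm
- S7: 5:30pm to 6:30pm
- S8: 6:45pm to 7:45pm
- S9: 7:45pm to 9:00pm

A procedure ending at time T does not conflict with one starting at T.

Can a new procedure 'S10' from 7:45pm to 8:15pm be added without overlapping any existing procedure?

S2: ends 8:00am at or before S10 starts 7:45pm → clear.
S1: ends 9:00am at or before S10 starts 7:45pm → clear.
S3: ends 10:00am at or before S10 starts 7:45pm → clear.
S4: ends 12:00pm at or before S10 starts 7:45pm → clear.
S6: ends 1:45pm at or before S10 starts 7:45pm → clear.
S5: ends 2:45pm at or before S10 starts 7:45pm → clear.
S7: ends 6:30pm at or before S10 starts 7:45pm → clear.
S8: ends 7:45pm at or before S10 starts 7:45pm → clear.
S9: starts 7:45pm before S10 ends 8:15pm, and ends 9:00pm after S10 starts 7:45pm → overlap.
S10 overlaps S9.

No — it overlaps S9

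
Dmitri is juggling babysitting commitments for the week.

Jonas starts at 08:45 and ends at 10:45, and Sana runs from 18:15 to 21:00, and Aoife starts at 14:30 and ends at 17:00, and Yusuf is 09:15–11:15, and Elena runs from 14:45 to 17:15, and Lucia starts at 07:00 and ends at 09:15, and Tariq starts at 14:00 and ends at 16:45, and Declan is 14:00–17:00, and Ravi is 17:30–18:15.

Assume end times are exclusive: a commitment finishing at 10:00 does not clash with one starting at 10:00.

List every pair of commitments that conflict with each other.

Aoife & Declan, Aoife & Elena, Aoife & Tariq, Declan & Elena, Declan & Tariq, Elena & Tariq, Jonas & Lucia, Jonas & Yusuf

Two intervals overlap when each starts before the other ends.
Sorted by start: Lucia, Jonas, Yusuf, Tariq, Declan, Aoife, Elena, Ravi, Sana.
Jonas starts before Lucia ends → Lucia and Jonas overlap.
Yusuf starts exactly when Lucia ends (back-to-back, no overlap) — done with Lucia.
Yusuf starts before Jonas ends → Jonas and Yusuf overlap.
Tariq starts after Jonas ends — done with Jonas.
Tariq starts after Yusuf ends — done with Yusuf.
Declan starts before Tariq ends → Tariq and Declan overlap.
Aoife starts before Tariq ends → Tariq and Aoife overlap.
Elena starts before Tariq ends → Tariq and Elena overlap.
Ravi starts after Tariq ends — done with Tariq.
Aoife starts before Declan ends → Declan and Aoife overlap.
Elena starts before Declan ends → Declan and Elena overlap.
Ravi starts after Declan ends — done with Declan.
Elena starts before Aoife ends → Aoife and Elena overlap.
Ravi starts after Aoife ends — done with Aoife.
Ravi starts after Elena ends — done with Elena.
Sana starts exactly when Ravi ends (back-to-back, no overlap).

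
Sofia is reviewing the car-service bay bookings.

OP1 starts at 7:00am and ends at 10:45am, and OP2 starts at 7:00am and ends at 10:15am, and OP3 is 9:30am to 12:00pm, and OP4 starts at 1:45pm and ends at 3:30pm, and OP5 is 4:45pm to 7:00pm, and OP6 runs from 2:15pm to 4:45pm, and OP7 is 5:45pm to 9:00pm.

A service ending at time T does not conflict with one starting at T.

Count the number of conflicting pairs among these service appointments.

Check each pair: they overlap iff neither finishes before the other starts.
Sorted by start: OP1, OP2, OP3, OP4, OP6, OP5, OP7.
OP2 starts before OP1 ends → OP1 and OP2 overlap.
OP3 starts before OP1 ends → OP1 and OP3 overlap.
OP4 starts after OP1 ends, so OP1 has no further overlaps.
OP3 starts before OP2 ends → OP2 and OP3 overlap.
OP4 starts after OP2 ends, so OP2 has no further overlaps.
OP4 starts after OP3 ends, so OP3 has no further overlaps.
OP6 starts before OP4 ends → OP4 and OP6 overlap.
OP5 starts after OP4 ends, so OP4 has no further overlaps.
OP5 starts exactly when OP6 ends (back-to-back, no overlap), so OP6 has no further overlaps.
OP7 starts before OP5 ends → OP5 and OP7 overlap.
Overlapping pairs: OP1 & OP2, OP1 & OP3, OP2 & OP3, OP4 & OP6, OP5 & OP7 — 5 in total.

5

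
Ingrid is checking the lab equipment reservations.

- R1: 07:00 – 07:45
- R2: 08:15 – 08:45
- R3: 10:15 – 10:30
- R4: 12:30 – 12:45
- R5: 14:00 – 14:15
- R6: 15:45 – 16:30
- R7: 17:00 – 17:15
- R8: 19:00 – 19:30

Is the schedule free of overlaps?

Sorted by start: R1, R2, R3, R4, R5, R6, R7, R8.
R2 starts after R1 ends — done with R1.
R3 starts after R2 ends — done with R2.
R4 starts after R3 ends — done with R3.
R5 starts after R4 ends — done with R4.
R6 starts after R5 ends — done with R5.
R7 starts after R6 ends — done with R6.
R8 starts after R7 ends.
Every pair is clear; the schedule has no overlaps.

Yes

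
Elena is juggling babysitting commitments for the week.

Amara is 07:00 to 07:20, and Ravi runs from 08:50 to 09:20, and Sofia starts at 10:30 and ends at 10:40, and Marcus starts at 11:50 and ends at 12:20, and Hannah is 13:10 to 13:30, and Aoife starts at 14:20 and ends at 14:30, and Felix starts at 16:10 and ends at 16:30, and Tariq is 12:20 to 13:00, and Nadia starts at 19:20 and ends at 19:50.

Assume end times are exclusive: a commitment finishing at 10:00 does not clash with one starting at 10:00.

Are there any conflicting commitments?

Sorted by start: Amara, Ravi, Sofia, Marcus, Tariq, Hannah, Aoife, Felix, Nadia.
Ravi starts after Amara ends, so Amara has no further overlaps.
Sofia starts after Ravi ends, so Ravi has no further overlaps.
Marcus starts after Sofia ends, so Sofia has no further overlaps.
Tariq starts exactly when Marcus ends (back-to-back, no overlap), so Marcus has no further overlaps.
Hannah starts after Tariq ends, so Tariq has no further overlaps.
Aoife starts after Hannah ends, so Hannah has no further overlaps.
Felix starts after Aoife ends, so Aoife has no further overlaps.
Nadia starts after Felix ends.
Every pair is clear; the schedule has no overlaps.

No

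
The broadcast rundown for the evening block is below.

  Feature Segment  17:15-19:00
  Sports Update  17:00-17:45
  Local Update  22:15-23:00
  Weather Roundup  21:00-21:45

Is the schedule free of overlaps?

Sorted by start: Sports Update, Feature Segment, Weather Roundup, Local Update.
Feature Segment starts before Sports Update ends → Sports Update and Feature Segment overlap.
That's a conflict, so the schedule is not conflict-free.

No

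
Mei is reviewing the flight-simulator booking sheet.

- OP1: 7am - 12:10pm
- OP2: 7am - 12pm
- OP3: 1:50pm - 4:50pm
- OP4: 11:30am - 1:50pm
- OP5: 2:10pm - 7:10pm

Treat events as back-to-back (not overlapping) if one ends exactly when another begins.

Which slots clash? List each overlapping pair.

Two intervals overlap when each starts before the other ends.
Sorted by start: OP1, OP2, OP4, OP3, OP5.
OP2 starts before OP1 ends → OP1 and OP2 overlap.
OP4 starts before OP1 ends → OP1 and OP4 overlap.
OP3 starts after OP1 ends, so nothing later overlaps OP1 either.
OP4 starts before OP2 ends → OP2 and OP4 overlap.
OP3 starts after OP2 ends, so nothing later overlaps OP2 either.
OP3 starts exactly when OP4 ends (back-to-back, no overlap), so nothing later overlaps OP4 either.
OP5 starts before OP3 ends → OP3 and OP5 overlap.

OP1 & OP2, OP1 & OP4, OP2 & OP4, OP3 & OP5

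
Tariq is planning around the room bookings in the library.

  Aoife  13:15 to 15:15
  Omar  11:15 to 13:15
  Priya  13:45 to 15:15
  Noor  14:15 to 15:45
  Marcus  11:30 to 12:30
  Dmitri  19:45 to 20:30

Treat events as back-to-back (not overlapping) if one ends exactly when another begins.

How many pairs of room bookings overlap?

4

Sorted by start: Omar, Marcus, Aoife, Priya, Noor, Dmitri.
Marcus starts before Omar ends → Omar and Marcus overlap.
Aoife starts exactly when Omar ends (back-to-back, no overlap), so Omar has no further overlaps.
Aoife starts after Marcus ends, so Marcus has no further overlaps.
Priya starts before Aoife ends → Aoife and Priya overlap.
Noor starts before Aoife ends → Aoife and Noor overlap.
Dmitri starts after Aoife ends.
Noor starts before Priya ends → Priya and Noor overlap.
Dmitri starts after Priya ends.
Dmitri starts after Noor ends.
Overlapping pairs: Aoife & Noor, Aoife & Priya, Marcus & Omar, Noor & Priya — 4 in total.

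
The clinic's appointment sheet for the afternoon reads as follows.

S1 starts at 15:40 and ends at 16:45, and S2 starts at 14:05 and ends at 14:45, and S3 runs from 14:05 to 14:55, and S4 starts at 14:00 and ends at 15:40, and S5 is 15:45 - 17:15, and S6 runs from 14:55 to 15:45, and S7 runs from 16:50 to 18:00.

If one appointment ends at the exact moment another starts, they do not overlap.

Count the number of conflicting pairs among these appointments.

Sorted by start: S4, S2, S3, S6, S1, S5, S7.
S2 starts before S4 ends → S4 and S2 overlap.
S3 starts before S4 ends → S4 and S3 overlap.
S6 starts before S4 ends → S4 and S6 overlap.
S1 starts exactly when S4 ends (back-to-back, no overlap), so nothing later overlaps S4 either.
S3 starts before S2 ends → S2 and S3 overlap.
S6 starts after S2 ends, so nothing later overlaps S2 either.
S6 starts exactly when S3 ends (back-to-back, no overlap), so nothing later overlaps S3 either.
S1 starts before S6 ends → S6 and S1 overlap.
S5 starts exactly when S6 ends (back-to-back, no overlap), so nothing later overlaps S6 either.
S5 starts before S1 ends → S1 and S5 overlap.
S7 starts after S1 ends.
S7 starts before S5 ends → S5 and S7 overlap.
Overlapping pairs: S1 & S5, S1 & S6, S2 & S3, S2 & S4, S3 & S4, S4 & S6, S5 & S7 — 7 in total.

7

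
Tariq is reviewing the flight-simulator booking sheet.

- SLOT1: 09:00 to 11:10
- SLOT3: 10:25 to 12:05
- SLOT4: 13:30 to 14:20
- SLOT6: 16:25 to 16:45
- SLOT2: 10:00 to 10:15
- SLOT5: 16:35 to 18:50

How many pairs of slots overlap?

Two intervals overlap when each starts before the other ends.
Sorted by start: SLOT1, SLOT2, SLOT3, SLOT4, SLOT6, SLOT5.
SLOT2 starts before SLOT1 ends → SLOT1 and SLOT2 overlap.
SLOT3 starts before SLOT1 ends → SLOT1 and SLOT3 overlap.
SLOT4 starts after SLOT1 ends; SLOT1 is clear from here.
SLOT3 starts after SLOT2 ends; SLOT2 is clear from here.
SLOT4 starts after SLOT3 ends; SLOT3 is clear from here.
SLOT6 starts after SLOT4 ends; SLOT4 is clear from here.
SLOT5 starts before SLOT6 ends → SLOT6 and SLOT5 overlap.
Overlapping pairs: SLOT1 & SLOT2, SLOT1 & SLOT3, SLOT5 & SLOT6 — 3 in total.

3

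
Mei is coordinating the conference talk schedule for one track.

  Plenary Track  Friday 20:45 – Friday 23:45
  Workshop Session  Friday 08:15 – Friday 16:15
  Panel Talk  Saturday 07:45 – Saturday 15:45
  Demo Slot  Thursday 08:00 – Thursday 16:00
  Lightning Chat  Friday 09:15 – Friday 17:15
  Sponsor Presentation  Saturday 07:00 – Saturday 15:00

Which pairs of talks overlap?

Lightning Chat & Workshop Session, Panel Talk & Sponsor Presentation

Sorted by start: Demo Slot, Workshop Session, Lightning Chat, Plenary Track, Sponsor Presentation, Panel Talk.
Workshop Session starts after Demo Slot ends, so nothing later overlaps Demo Slot either.
Lightning Chat starts before Workshop Session ends → Workshop Session and Lightning Chat overlap.
Plenary Track starts after Workshop Session ends, so nothing later overlaps Workshop Session either.
Plenary Track starts after Lightning Chat ends, so nothing later overlaps Lightning Chat either.
Sponsor Presentation starts after Plenary Track ends, so nothing later overlaps Plenary Track either.
Panel Talk starts before Sponsor Presentation ends → Sponsor Presentation and Panel Talk overlap.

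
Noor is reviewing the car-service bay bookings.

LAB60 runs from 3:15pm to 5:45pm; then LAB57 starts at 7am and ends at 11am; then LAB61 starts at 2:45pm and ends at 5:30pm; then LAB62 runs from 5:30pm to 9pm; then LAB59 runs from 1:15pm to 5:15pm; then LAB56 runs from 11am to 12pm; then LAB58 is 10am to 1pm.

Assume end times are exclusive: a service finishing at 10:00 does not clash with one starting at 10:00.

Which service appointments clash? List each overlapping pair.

LAB56 & LAB58, LAB57 & LAB58, LAB59 & LAB60, LAB59 & LAB61, LAB60 & LAB61, LAB60 & LAB62

Sorted by start: LAB57, LAB58, LAB56, LAB59, LAB61, LAB60, LAB62.
LAB58 starts before LAB57 ends → LAB57 and LAB58 overlap.
LAB56 starts exactly when LAB57 ends (back-to-back, no overlap); LAB57 is clear from here.
LAB56 starts before LAB58 ends → LAB58 and LAB56 overlap.
LAB59 starts after LAB58 ends; LAB58 is clear from here.
LAB59 starts after LAB56 ends; LAB56 is clear from here.
LAB61 starts before LAB59 ends → LAB59 and LAB61 overlap.
LAB60 starts before LAB59 ends → LAB59 and LAB60 overlap.
LAB62 starts after LAB59 ends.
LAB60 starts before LAB61 ends → LAB61 and LAB60 overlap.
LAB62 starts exactly when LAB61 ends (back-to-back, no overlap).
LAB62 starts before LAB60 ends → LAB60 and LAB62 overlap.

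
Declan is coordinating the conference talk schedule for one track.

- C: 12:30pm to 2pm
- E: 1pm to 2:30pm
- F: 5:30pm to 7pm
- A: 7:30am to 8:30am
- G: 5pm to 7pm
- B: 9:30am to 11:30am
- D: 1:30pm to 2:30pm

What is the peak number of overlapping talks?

Sweep the timeline, counting +1 at each start and −1 at each end (ends before starts at a tie):
7:30am start A → 1
8:30am end A → 0
9:30am start B → 1
11:30am end B → 0
12:30pm start C → 1
1pm start E → 2
1:30pm start D → 3
2pm end C → 2
2:30pm end D → 1
2:30pm end E → 0
5pm start G → 1
5:30pm start F → 2
7pm end F → 1
7pm end G → 0
Peak is 3, at 1:30pm (C, D, E).

3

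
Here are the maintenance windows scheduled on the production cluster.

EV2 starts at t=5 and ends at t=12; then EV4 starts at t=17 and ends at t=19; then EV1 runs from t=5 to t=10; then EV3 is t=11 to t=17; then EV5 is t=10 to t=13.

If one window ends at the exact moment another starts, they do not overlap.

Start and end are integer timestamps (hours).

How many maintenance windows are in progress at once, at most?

Walk through starts and ends in time order (an end at T is processed before a start at T):
t=5 start EV1 → 1
t=5 start EV2 → 2
t=10 end EV1 → 1
t=10 start EV5 → 2
t=11 start EV3 → 3
t=12 end EV2 → 2
t=13 end EV5 → 1
t=17 end EV3 → 0
t=17 start EV4 → 1
t=19 end EV4 → 0
Peak is 3, at t=11 (EV2, EV3, EV5).

3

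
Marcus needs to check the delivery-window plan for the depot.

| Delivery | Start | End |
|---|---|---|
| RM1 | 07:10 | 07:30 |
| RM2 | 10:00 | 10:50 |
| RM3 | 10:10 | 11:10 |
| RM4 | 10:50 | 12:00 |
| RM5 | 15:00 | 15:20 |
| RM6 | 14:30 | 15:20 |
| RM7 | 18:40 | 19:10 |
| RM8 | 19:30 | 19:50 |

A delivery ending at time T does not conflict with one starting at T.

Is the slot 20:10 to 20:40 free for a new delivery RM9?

RM1: ends 07:30 at or before RM9 starts 20:10 → clear.
RM2: ends 10:50 at or before RM9 starts 20:10 → clear.
RM3: ends 11:10 at or before RM9 starts 20:10 → clear.
RM4: ends 12:00 at or before RM9 starts 20:10 → clear.
RM6: ends 15:20 at or before RM9 starts 20:10 → clear.
RM5: ends 15:20 at or before RM9 starts 20:10 → clear.
RM7: ends 19:10 at or before RM9 starts 20:10 → clear.
RM8: ends 19:50 at or before RM9 starts 20:10 → clear.

Yes — the slot is free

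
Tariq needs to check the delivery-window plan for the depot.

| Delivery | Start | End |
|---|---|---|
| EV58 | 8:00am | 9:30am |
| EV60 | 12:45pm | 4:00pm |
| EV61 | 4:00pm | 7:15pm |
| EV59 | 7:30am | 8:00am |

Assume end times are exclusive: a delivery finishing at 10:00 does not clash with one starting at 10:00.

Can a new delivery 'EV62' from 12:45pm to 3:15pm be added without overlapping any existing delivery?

No — it overlaps EV60

EV59: ends 8:00am at or before EV62 starts 12:45pm → clear.
EV58: ends 9:30am at or before EV62 starts 12:45pm → clear.
EV60: starts 12:45pm before EV62 ends 3:15pm, and ends 4:00pm after EV62 starts 12:45pm → overlap.
EV61: starts 4:00pm at or after EV62 ends 3:15pm → clear.
EV62 overlaps EV60.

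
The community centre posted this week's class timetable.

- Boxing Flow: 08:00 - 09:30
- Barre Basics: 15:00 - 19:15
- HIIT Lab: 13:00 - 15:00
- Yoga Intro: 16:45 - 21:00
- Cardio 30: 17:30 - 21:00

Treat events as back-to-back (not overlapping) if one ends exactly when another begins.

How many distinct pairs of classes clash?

3

Sorted by start: Boxing Flow, HIIT Lab, Barre Basics, Yoga Intro, Cardio 30.
HIIT Lab starts after Boxing Flow ends; Boxing Flow is clear from here.
Barre Basics starts exactly when HIIT Lab ends (back-to-back, no overlap); HIIT Lab is clear from here.
Yoga Intro starts before Barre Basics ends → Barre Basics and Yoga Intro overlap.
Cardio 30 starts before Barre Basics ends → Barre Basics and Cardio 30 overlap.
Cardio 30 starts before Yoga Intro ends → Yoga Intro and Cardio 30 overlap.
Overlapping pairs: Barre Basics & Cardio 30, Barre Basics & Yoga Intro, Cardio 30 & Yoga Intro — 3 in total.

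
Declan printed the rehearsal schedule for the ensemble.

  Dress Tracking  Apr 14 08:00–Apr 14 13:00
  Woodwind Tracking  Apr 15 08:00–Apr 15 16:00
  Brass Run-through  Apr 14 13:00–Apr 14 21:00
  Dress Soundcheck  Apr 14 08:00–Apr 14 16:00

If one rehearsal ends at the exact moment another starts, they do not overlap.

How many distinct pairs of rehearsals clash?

2

Sorted by start: Dress Tracking, Dress Soundcheck, Brass Run-through, Woodwind Tracking.
Dress Soundcheck starts before Dress Tracking ends → Dress Tracking and Dress Soundcheck overlap.
Brass Run-through starts exactly when Dress Tracking ends (back-to-back, no overlap), so nothing later overlaps Dress Tracking either.
Brass Run-through starts before Dress Soundcheck ends → Dress Soundcheck and Brass Run-through overlap.
Woodwind Tracking starts after Dress Soundcheck ends.
Woodwind Tracking starts after Brass Run-through ends.
Overlapping pairs: Brass Run-through & Dress Soundcheck, Dress Soundcheck & Dress Tracking — 2 in total.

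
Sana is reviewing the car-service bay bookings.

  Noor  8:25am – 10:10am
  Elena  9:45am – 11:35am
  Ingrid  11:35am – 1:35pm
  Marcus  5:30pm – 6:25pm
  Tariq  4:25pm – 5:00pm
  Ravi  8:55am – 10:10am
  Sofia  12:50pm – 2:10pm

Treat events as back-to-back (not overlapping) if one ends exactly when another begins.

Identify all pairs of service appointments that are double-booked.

Elena & Noor, Elena & Ravi, Ingrid & Sofia, Noor & Ravi

Sorted by start: Noor, Ravi, Elena, Ingrid, Sofia, Tariq, Marcus.
Ravi starts before Noor ends → Noor and Ravi overlap.
Elena starts before Noor ends → Noor and Elena overlap.
Ingrid starts after Noor ends — done with Noor.
Elena starts before Ravi ends → Ravi and Elena overlap.
Ingrid starts after Ravi ends — done with Ravi.
Ingrid starts exactly when Elena ends (back-to-back, no overlap) — done with Elena.
Sofia starts before Ingrid ends → Ingrid and Sofia overlap.
Tariq starts after Ingrid ends — done with Ingrid.
Tariq starts after Sofia ends — done with Sofia.
Marcus starts after Tariq ends.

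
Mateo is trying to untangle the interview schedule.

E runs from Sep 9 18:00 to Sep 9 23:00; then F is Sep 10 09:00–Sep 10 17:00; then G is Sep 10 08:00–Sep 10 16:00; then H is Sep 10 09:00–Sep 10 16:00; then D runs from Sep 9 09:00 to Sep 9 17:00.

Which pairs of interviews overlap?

Sorted by start: D, E, G, F, H.
E starts after D ends, so D has no further overlaps.
G starts after E ends, so E has no further overlaps.
F starts before G ends → G and F overlap.
H starts before G ends → G and H overlap.
H starts before F ends → F and H overlap.

F & G, F & H, G & H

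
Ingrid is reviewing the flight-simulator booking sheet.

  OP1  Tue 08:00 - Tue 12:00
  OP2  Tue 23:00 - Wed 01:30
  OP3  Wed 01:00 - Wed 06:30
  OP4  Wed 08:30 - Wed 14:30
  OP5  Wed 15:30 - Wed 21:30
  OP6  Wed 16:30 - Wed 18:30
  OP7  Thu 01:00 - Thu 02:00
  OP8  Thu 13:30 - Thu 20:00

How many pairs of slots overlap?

Sorted by start: OP1, OP2, OP3, OP4, OP5, OP6, OP7, OP8.
OP2 starts after OP1 ends, so nothing later overlaps OP1 either.
OP3 starts before OP2 ends → OP2 and OP3 overlap.
OP4 starts after OP2 ends, so nothing later overlaps OP2 either.
OP4 starts after OP3 ends, so nothing later overlaps OP3 either.
OP5 starts after OP4 ends, so nothing later overlaps OP4 either.
OP6 starts before OP5 ends → OP5 and OP6 overlap.
OP7 starts after OP5 ends, so nothing later overlaps OP5 either.
OP7 starts after OP6 ends, so nothing later overlaps OP6 either.
OP8 starts after OP7 ends.
Overlapping pairs: OP2 & OP3, OP5 & OP6 — 2 in total.

2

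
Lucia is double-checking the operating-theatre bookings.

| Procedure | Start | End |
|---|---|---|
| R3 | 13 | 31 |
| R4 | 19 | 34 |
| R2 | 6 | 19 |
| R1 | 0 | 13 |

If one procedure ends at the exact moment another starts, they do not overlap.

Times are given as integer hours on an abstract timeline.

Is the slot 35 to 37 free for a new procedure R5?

R1: ends 13 at or before R5 starts 35 → clear.
R2: ends 19 at or before R5 starts 35 → clear.
R3: ends 31 at or before R5 starts 35 → clear.
R4: ends 34 at or before R5 starts 35 → clear.

Yes — the slot is free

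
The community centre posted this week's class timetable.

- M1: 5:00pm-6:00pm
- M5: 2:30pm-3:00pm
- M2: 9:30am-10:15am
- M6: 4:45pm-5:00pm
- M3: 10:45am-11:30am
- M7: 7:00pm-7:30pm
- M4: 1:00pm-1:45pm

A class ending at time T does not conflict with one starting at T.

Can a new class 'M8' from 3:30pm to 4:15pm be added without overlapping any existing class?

M2: ends 10:15am at or before M8 starts 3:30pm → clear.
M3: ends 11:30am at or before M8 starts 3:30pm → clear.
M4: ends 1:45pm at or before M8 starts 3:30pm → clear.
M5: ends 3:00pm at or before M8 starts 3:30pm → clear.
M6: starts 4:45pm at or after M8 ends 4:15pm → clear.
M1: starts 5:00pm at or after M8 ends 4:15pm → clear.
M7: starts 7:00pm at or after M8 ends 4:15pm → clear.

Yes — the slot is free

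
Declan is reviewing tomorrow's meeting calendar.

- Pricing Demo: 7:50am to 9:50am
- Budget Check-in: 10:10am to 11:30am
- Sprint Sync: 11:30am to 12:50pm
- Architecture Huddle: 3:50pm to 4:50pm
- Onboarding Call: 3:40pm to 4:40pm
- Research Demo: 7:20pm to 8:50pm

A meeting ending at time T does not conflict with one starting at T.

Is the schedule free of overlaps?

Check each pair: they overlap iff neither finishes before the other starts.
Sorted by start: Pricing Demo, Budget Check-in, Sprint Sync, Onboarding Call, Architecture Huddle, Research Demo.
Budget Check-in starts after Pricing Demo ends — done with Pricing Demo.
Sprint Sync starts exactly when Budget Check-in ends (back-to-back, no overlap) — done with Budget Check-in.
Onboarding Call starts after Sprint Sync ends — done with Sprint Sync.
Architecture Huddle starts before Onboarding Call ends → Onboarding Call and Architecture Huddle overlap.
That's a conflict, so the schedule is not conflict-free.

No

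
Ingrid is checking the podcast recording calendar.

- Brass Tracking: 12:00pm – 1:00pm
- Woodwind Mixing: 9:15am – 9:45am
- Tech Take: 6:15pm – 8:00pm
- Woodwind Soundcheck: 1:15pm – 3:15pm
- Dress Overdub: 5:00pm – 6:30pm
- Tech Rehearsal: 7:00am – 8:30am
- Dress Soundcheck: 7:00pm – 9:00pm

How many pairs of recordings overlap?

Two intervals overlap when each starts before the other ends.
Sorted by start: Tech Rehearsal, Woodwind Mixing, Brass Tracking, Woodwind Soundcheck, Dress Overdub, Tech Take, Dress Soundcheck.
Woodwind Mixing starts after Tech Rehearsal ends; Tech Rehearsal is clear from here.
Brass Tracking starts after Woodwind Mixing ends; Woodwind Mixing is clear from here.
Woodwind Soundcheck starts after Brass Tracking ends; Brass Tracking is clear from here.
Dress Overdub starts after Woodwind Soundcheck ends; Woodwind Soundcheck is clear from here.
Tech Take starts before Dress Overdub ends → Dress Overdub and Tech Take overlap.
Dress Soundcheck starts after Dress Overdub ends.
Dress Soundcheck starts before Tech Take ends → Tech Take and Dress Soundcheck overlap.
Overlapping pairs: Dress Overdub & Tech Take, Dress Soundcheck & Tech Take — 2 in total.

2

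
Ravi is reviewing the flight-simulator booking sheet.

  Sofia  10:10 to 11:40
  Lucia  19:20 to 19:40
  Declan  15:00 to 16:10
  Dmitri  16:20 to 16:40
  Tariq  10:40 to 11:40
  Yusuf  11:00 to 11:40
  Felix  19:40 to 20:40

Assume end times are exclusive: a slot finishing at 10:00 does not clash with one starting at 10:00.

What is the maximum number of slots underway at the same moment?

3

Walk through starts and ends in time order (an end at T is processed before a start at T):
10:10 start Sofia → 1
10:40 start Tariq → 2
11:00 start Yusuf → 3
11:40 end Sofia → 2
11:40 end Tariq → 1
11:40 end Yusuf → 0
15:00 start Declan → 1
16:10 end Declan → 0
16:20 start Dmitri → 1
16:40 end Dmitri → 0
19:20 start Lucia → 1
19:40 end Lucia → 0
19:40 start Felix → 1
20:40 end Felix → 0
Peak is 3, at 11:00 (Sofia, Tariq, Yusuf).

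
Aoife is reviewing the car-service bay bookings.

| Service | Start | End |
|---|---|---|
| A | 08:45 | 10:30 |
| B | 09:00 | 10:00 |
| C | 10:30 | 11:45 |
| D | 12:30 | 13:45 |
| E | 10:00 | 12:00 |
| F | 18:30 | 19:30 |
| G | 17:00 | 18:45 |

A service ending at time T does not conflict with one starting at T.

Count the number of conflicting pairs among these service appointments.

Sorted by start: A, B, E, C, D, G, F.
B starts before A ends → A and B overlap.
E starts before A ends → A and E overlap.
C starts exactly when A ends (back-to-back, no overlap), so nothing later overlaps A either.
E starts exactly when B ends (back-to-back, no overlap), so nothing later overlaps B either.
C starts before E ends → E and C overlap.
D starts after E ends, so nothing later overlaps E either.
D starts after C ends, so nothing later overlaps C either.
G starts after D ends, so nothing later overlaps D either.
F starts before G ends → G and F overlap.
Overlapping pairs: A & B, A & E, C & E, F & G — 4 in total.

4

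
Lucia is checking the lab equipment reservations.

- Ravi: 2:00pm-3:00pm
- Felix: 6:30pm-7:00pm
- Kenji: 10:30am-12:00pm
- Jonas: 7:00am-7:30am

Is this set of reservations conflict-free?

Check each pair: they overlap iff neither finishes before the other starts.
Sorted by start: Jonas, Kenji, Ravi, Felix.
Kenji starts after Jonas ends, so Jonas has no further overlaps.
Ravi starts after Kenji ends, so Kenji has no further overlaps.
Felix starts after Ravi ends.
Every pair is clear; the schedule has no overlaps.

Yes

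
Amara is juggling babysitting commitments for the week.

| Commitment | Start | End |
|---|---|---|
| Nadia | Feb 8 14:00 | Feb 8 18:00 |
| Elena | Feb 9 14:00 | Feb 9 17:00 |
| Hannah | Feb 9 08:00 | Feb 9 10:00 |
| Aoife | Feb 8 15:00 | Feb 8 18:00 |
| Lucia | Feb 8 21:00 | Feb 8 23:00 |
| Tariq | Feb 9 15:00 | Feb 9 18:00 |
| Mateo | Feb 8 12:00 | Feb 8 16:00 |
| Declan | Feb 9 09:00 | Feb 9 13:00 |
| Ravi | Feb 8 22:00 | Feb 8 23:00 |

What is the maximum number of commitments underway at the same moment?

3

Sort all start/end points and keep a running count:
Feb 8 12:00 start Mateo → 1
Feb 8 14:00 start Nadia → 2
Feb 8 15:00 start Aoife → 3
Feb 8 16:00 end Mateo → 2
Feb 8 18:00 end Aoife → 1
Feb 8 18:00 end Nadia → 0
Feb 8 21:00 start Lucia → 1
Feb 8 22:00 start Ravi → 2
Feb 8 23:00 end Lucia → 1
Feb 8 23:00 end Ravi → 0
Feb 9 08:00 start Hannah → 1
Feb 9 09:00 start Declan → 2
Feb 9 10:00 end Hannah → 1
Feb 9 13:00 end Declan → 0
Feb 9 14:00 start Elena → 1
Feb 9 15:00 start Tariq → 2
Feb 9 17:00 end Elena → 1
Feb 9 18:00 end Tariq → 0
Peak is 3, at Feb 8 15:00 (Aoife, Mateo, Nadia).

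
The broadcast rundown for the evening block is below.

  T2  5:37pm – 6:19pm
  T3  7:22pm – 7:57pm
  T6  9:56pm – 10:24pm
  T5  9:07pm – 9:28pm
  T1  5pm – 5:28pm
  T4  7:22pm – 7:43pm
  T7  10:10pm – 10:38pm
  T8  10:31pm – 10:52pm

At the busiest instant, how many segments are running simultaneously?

2

Sort all start/end points and keep a running count:
5pm start T1 → 1
5:28pm end T1 → 0
5:37pm start T2 → 1
6:19pm end T2 → 0
7:22pm start T3 → 1
7:22pm start T4 → 2
7:43pm end T4 → 1
7:57pm end T3 → 0
9:07pm start T5 → 1
9:28pm end T5 → 0
9:56pm start T6 → 1
10:10pm start T7 → 2
10:24pm end T6 → 1
10:31pm start T8 → 2
10:38pm end T7 → 1
10:52pm end T8 → 0
Peak is 2, at 7:22pm (T3, T4).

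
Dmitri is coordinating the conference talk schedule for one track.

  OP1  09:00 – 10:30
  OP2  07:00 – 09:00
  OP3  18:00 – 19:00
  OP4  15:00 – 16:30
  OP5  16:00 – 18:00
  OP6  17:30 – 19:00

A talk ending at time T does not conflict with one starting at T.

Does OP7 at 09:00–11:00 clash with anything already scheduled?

OP2: ends 09:00 at or before OP7 starts 09:00 → clear.
OP1: starts 09:00 before OP7 ends 11:00, and ends 10:30 after OP7 starts 09:00 → overlap.
OP4: starts 15:00 at or after OP7 ends 11:00 → clear.
OP5: starts 16:00 at or after OP7 ends 11:00 → clear.
OP6: starts 17:30 at or after OP7 ends 11:00 → clear.
OP3: starts 18:00 at or after OP7 ends 11:00 → clear.
OP7 overlaps OP1.

Yes — it overlaps OP1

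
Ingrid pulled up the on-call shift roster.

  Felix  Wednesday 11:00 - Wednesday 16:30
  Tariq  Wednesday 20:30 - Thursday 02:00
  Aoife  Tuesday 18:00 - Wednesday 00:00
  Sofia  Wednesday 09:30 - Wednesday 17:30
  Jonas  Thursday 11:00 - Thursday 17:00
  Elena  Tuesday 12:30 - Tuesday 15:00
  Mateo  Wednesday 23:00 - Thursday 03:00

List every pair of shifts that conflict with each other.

Check each pair: they overlap iff neither finishes before the other starts.
Sorted by start: Elena, Aoife, Sofia, Felix, Tariq, Mateo, Jonas.
Aoife starts after Elena ends; Elena is clear from here.
Sofia starts after Aoife ends; Aoife is clear from here.
Felix starts before Sofia ends → Sofia and Felix overlap.
Tariq starts after Sofia ends; Sofia is clear from here.
Tariq starts after Felix ends; Felix is clear from here.
Mateo starts before Tariq ends → Tariq and Mateo overlap.
Jonas starts after Tariq ends.
Jonas starts after Mateo ends.

Felix & Sofia, Mateo & Tariq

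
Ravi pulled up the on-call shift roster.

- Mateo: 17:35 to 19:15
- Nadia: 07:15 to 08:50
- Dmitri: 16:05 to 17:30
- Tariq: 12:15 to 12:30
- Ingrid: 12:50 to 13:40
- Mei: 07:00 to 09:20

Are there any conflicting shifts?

Sorted by start: Mei, Nadia, Tariq, Ingrid, Dmitri, Mateo.
Nadia starts before Mei ends → Mei and Nadia overlap.
That's a conflict, so the schedule is not conflict-free.

Yes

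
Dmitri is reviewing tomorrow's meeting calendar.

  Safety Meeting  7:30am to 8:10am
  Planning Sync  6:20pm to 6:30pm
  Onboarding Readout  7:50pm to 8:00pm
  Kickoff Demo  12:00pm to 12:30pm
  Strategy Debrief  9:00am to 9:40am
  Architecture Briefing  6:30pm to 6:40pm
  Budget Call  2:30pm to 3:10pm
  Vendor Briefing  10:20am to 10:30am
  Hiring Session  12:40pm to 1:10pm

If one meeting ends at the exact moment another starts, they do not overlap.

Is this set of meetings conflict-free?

Check each pair: they overlap iff neither finishes before the other starts.
Sorted by start: Safety Meeting, Strategy Debrief, Vendor Briefing, Kickoff Demo, Hiring Session, Budget Call, Planning Sync, Architecture Briefing, Onboarding Readout.
Strategy Debrief starts after Safety Meeting ends; Safety Meeting is clear from here.
Vendor Briefing starts after Strategy Debrief ends; Strategy Debrief is clear from here.
Kickoff Demo starts after Vendor Briefing ends; Vendor Briefing is clear from here.
Hiring Session starts after Kickoff Demo ends; Kickoff Demo is clear from here.
Budget Call starts after Hiring Session ends; Hiring Session is clear from here.
Planning Sync starts after Budget Call ends; Budget Call is clear from here.
Architecture Briefing starts exactly when Planning Sync ends (back-to-back, no overlap); Planning Sync is clear from here.
Onboarding Readout starts after Architecture Briefing ends.
Every pair is clear; the schedule has no overlaps.

Yes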